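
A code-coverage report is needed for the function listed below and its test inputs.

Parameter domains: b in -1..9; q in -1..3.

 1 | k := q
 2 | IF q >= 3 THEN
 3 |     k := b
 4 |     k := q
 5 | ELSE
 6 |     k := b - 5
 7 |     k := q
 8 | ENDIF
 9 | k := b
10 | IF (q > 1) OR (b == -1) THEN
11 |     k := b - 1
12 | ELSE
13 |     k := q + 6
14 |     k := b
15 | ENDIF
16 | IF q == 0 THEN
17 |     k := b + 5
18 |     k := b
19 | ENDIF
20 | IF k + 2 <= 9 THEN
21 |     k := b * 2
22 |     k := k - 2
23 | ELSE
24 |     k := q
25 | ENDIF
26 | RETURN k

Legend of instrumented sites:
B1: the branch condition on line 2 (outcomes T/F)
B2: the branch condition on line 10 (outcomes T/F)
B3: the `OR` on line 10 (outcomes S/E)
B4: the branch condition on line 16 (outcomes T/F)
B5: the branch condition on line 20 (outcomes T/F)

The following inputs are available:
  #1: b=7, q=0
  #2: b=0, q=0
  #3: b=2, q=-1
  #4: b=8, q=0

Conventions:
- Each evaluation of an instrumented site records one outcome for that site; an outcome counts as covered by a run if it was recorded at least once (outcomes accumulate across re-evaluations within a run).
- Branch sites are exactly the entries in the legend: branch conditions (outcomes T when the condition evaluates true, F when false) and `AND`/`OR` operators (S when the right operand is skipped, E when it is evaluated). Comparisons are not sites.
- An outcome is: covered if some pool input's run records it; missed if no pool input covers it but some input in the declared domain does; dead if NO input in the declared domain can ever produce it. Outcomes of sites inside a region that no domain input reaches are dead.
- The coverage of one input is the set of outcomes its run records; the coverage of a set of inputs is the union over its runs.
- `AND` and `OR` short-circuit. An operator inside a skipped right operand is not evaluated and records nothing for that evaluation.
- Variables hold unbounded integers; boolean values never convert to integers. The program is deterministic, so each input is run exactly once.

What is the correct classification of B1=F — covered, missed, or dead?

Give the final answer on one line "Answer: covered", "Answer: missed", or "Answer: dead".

B1=F is recorded by pool input(s) 1, 2, 3, 4 -> covered

Answer: covered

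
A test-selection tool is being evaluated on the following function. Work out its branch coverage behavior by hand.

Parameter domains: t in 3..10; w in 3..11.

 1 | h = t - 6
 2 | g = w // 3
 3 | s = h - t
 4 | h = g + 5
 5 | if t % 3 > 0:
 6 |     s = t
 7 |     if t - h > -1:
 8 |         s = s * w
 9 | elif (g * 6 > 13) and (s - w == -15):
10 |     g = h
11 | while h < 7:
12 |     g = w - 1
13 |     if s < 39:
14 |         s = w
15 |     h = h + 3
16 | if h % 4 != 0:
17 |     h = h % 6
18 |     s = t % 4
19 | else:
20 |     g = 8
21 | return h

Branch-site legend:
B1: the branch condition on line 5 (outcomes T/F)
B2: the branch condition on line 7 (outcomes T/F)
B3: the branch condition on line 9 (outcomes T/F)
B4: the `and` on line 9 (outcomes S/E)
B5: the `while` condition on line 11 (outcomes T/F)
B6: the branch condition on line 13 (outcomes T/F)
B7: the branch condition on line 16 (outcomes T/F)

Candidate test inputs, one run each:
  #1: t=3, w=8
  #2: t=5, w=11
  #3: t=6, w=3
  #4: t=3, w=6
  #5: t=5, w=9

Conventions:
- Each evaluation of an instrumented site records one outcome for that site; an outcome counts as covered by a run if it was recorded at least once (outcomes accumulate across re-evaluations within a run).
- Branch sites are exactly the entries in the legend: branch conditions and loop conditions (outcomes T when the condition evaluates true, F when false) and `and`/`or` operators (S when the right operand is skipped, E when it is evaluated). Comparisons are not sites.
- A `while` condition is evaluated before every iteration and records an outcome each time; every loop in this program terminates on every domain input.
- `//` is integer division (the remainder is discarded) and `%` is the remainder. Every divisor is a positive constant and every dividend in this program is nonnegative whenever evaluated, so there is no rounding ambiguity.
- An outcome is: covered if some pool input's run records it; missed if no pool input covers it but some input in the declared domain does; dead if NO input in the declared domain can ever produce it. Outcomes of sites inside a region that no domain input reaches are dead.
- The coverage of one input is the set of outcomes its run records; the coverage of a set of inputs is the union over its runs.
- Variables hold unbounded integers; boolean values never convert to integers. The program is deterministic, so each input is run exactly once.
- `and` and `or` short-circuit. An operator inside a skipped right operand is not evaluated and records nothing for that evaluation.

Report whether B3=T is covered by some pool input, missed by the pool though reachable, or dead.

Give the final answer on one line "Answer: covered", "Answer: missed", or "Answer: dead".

no pool input records B3=T
but domain input (t=3, w=9) does record it -> reachable, so missed

Answer: missed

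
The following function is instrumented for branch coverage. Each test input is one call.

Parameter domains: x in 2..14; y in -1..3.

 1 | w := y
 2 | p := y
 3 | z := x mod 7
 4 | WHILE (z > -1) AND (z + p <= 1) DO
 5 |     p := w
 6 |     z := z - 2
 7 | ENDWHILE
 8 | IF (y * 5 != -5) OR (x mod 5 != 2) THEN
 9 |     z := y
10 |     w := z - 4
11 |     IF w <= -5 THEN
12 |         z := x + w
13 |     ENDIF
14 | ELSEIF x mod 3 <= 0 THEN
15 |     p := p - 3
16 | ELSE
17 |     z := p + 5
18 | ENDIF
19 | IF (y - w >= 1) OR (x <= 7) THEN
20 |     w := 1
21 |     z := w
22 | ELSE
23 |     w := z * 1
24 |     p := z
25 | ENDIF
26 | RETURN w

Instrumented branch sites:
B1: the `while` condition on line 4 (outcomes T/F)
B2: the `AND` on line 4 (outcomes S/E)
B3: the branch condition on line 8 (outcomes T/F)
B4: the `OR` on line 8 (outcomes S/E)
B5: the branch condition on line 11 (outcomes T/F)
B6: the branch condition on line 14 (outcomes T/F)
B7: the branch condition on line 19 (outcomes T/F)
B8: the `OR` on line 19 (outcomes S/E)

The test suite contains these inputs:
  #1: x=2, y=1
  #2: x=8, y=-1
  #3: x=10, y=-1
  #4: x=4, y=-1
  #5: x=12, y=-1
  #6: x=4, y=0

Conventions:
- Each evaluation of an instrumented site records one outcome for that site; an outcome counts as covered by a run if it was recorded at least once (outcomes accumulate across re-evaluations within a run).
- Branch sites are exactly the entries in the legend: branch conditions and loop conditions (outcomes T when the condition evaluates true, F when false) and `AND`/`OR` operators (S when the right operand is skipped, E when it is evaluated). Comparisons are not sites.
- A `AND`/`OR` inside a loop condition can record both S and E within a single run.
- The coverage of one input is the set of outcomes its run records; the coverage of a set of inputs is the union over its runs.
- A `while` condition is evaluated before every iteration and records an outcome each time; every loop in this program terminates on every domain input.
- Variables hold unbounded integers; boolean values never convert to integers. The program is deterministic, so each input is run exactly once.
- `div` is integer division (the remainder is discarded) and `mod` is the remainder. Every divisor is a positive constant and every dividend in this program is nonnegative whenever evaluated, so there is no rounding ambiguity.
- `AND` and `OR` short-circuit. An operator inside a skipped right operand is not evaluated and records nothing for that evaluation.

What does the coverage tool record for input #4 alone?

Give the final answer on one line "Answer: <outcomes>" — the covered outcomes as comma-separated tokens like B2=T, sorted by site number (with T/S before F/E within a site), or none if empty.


Running input #4 (x=4, y=-1), event by event:
  B2->E, B1->F, B4->E, B3->T, B5->T, B8->S, B7->T
deduplicating events, the covered set is: B1=F, B2=E, B3=T, B4=E, B5=T, B7=T, B8=S
Answer: B1=F, B2=E, B3=T, B4=E, B5=T, B7=T, B8=S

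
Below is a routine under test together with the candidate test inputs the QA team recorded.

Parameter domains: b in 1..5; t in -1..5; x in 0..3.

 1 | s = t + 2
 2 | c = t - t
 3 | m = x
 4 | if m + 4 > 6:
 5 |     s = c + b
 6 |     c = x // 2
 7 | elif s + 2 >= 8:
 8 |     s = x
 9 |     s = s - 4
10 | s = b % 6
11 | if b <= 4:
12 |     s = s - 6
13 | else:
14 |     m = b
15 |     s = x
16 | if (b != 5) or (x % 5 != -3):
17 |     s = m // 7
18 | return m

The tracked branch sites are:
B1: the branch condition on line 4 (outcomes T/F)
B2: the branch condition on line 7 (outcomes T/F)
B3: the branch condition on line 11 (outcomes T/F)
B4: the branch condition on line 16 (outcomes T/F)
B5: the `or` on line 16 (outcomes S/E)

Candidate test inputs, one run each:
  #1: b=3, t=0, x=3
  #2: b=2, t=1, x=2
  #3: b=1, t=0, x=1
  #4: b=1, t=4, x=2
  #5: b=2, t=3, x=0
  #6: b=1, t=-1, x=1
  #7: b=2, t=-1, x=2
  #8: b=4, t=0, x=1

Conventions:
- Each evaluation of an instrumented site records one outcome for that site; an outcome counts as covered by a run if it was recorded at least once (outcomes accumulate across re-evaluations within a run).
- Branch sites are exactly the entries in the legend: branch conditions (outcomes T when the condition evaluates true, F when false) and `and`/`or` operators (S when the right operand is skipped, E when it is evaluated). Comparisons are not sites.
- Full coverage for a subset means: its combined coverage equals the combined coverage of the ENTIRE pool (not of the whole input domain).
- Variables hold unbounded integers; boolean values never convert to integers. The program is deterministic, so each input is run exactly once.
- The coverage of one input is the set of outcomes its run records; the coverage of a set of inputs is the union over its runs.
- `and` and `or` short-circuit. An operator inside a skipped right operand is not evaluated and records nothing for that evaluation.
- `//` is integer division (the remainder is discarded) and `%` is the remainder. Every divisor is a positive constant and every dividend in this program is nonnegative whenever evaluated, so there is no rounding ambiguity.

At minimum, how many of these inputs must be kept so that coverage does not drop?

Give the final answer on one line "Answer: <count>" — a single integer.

input #1 (b=3, t=0, x=3): events B1->T, B3->T, B5->S, B4->T; covers B1=T, B3=T, B4=T, B5=S
input #2 (b=2, t=1, x=2): events B1->F, B2->F, B3->T, B5->S, B4->T; covers B1=F, B2=F, B3=T, B4=T, B5=S
input #3 (b=1, t=0, x=1): events B1->F, B2->F, B3->T, B5->S, B4->T; covers B1=F, B2=F, B3=T, B4=T, B5=S
input #4 (b=1, t=4, x=2): events B1->F, B2->T, B3->T, B5->S, B4->T; covers B1=F, B2=T, B3=T, B4=T, B5=S
input #5 (b=2, t=3, x=0): events B1->F, B2->F, B3->T, B5->S, B4->T; covers B1=F, B2=F, B3=T, B4=T, B5=S
input #6 (b=1, t=-1, x=1): events B1->F, B2->F, B3->T, B5->S, B4->T; covers B1=F, B2=F, B3=T, B4=T, B5=S
input #7 (b=2, t=-1, x=2): events B1->F, B2->F, B3->T, B5->S, B4->T; covers B1=F, B2=F, B3=T, B4=T, B5=S
input #8 (b=4, t=0, x=1): events B1->F, B2->F, B3->T, B5->S, B4->T; covers B1=F, B2=F, B3=T, B4=T, B5=S
pool-wide coverage (7 outcomes): B1=T, B1=F, B2=T, B2=F, B3=T, B4=T, B5=S
no size-1 subset reaches all 7 outcomes (best union: 5/7)
no size-2 subset reaches all 7 outcomes (best union: 6/7)
inputs {1, 2, 4} (size 3) cover everything; no size-3 subset with a lexicographically smaller index list covers all 7

Answer: 3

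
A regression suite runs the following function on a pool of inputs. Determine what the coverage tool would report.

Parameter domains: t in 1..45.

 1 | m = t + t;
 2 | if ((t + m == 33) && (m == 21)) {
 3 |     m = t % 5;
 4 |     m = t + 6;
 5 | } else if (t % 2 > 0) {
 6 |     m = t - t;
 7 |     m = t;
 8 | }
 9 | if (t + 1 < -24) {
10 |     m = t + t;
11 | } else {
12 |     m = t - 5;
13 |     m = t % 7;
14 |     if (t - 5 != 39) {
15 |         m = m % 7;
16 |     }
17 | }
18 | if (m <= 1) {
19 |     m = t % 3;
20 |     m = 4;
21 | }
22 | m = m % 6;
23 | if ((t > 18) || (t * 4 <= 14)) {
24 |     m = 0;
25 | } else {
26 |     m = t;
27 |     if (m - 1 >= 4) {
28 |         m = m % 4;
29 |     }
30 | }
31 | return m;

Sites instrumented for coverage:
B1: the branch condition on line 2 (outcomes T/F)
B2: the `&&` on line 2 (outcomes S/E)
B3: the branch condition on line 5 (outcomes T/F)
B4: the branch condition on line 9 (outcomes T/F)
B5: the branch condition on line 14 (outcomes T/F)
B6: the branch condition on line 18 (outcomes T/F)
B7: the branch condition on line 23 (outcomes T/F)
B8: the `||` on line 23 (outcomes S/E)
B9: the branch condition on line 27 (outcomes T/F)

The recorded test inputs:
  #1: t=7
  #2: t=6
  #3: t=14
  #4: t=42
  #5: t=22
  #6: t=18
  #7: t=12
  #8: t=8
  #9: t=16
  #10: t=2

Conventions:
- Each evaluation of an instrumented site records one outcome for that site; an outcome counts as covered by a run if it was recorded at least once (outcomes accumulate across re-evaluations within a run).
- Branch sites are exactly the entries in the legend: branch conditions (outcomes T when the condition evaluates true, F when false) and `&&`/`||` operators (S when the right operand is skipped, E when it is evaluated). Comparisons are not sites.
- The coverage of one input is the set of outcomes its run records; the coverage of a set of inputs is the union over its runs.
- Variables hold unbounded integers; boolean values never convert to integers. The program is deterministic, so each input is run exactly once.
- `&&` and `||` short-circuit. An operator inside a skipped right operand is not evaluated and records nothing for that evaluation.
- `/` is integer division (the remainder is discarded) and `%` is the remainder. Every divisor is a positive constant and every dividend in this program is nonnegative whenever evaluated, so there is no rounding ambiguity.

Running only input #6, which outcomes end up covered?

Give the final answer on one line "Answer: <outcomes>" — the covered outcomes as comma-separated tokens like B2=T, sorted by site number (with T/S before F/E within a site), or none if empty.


Event log for input #6 (t=18):
  B2->S, B1->F, B3->F, B4->F, B5->T, B6->F, B8->E, B7->F, B9->T
collecting distinct outcomes: B1=F, B2=S, B3=F, B4=F, B5=T, B6=F, B7=F, B8=E, B9=T
Answer: B1=F, B2=S, B3=F, B4=F, B5=T, B6=F, B7=F, B8=E, B9=T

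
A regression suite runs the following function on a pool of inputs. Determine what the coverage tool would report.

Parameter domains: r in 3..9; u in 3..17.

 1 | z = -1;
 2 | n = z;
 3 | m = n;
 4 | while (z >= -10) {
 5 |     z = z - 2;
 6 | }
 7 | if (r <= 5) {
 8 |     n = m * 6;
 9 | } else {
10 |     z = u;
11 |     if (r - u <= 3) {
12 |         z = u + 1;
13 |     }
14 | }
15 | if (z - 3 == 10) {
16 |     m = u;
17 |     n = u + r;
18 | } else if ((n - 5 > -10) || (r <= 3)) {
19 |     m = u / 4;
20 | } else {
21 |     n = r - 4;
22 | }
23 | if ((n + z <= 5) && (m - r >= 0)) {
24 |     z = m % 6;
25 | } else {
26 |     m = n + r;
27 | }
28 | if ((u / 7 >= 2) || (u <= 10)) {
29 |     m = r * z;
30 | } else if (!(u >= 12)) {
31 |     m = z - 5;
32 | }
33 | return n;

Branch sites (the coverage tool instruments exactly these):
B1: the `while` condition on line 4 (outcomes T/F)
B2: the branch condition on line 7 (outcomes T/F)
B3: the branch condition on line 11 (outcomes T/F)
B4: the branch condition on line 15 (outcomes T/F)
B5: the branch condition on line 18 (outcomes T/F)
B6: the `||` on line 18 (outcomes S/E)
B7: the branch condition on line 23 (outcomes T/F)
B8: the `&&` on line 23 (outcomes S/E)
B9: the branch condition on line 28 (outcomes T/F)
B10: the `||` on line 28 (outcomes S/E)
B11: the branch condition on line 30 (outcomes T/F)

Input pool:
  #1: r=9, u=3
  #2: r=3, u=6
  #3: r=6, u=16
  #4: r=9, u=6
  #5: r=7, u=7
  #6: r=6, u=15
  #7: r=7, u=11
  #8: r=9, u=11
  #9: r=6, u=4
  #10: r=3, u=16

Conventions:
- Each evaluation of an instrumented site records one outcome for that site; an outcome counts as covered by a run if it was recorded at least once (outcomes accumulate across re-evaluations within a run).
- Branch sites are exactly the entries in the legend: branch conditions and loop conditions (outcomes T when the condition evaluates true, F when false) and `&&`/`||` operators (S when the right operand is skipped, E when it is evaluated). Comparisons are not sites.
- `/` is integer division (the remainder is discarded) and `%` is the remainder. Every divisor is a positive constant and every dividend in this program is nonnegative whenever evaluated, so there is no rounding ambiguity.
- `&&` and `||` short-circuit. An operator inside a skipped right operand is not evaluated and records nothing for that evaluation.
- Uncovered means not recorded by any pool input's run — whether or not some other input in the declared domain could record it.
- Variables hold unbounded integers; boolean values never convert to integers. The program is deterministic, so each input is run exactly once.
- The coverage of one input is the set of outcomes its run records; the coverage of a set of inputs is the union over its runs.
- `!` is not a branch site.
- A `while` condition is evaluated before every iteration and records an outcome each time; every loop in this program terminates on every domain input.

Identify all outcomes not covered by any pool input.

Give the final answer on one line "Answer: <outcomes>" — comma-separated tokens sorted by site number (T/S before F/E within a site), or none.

input #1, r=9, u=3: events B1->T, B1->T, B1->T, B1->T, B1->T, B1->F, B2->F, B3->F, B4->F, B6->S, B5->T, B8->E, B7->F, B10->E, ...; outcomes B1=T, B1=F, B2=F, B3=F, B4=F, B5=T, B6=S, B7=F, B8=E, B9=T, B10=E
input #2, r=3, u=6: events B1->T, B1->T, B1->T, B1->T, B1->T, B1->F, B2->T, B4->F, B6->E, B5->T, B8->E, B7->F, B10->E, B9->T; outcomes B1=T, B1=F, B2=T, B4=F, B5=T, B6=E, B7=F, B8=E, B9=T, B10=E
input #3, r=6, u=16: events B1->T, B1->T, B1->T, B1->T, B1->T, B1->F, B2->F, B3->T, B4->F, B6->S, B5->T, B8->S, B7->F, B10->S, ...; outcomes B1=T, B1=F, B2=F, B3=T, B4=F, B5=T, B6=S, B7=F, B8=S, B9=T, B10=S
input #4, r=9, u=6: events B1->T, B1->T, B1->T, B1->T, B1->T, B1->F, B2->F, B3->T, B4->F, B6->S, B5->T, B8->S, B7->F, B10->E, ...; outcomes B1=T, B1=F, B2=F, B3=T, B4=F, B5=T, B6=S, B7=F, B8=S, B9=T, B10=E
input #5, r=7, u=7: events B1->T, B1->T, B1->T, B1->T, B1->T, B1->F, B2->F, B3->T, B4->F, B6->S, B5->T, B8->S, B7->F, B10->E, ...; outcomes B1=T, B1=F, B2=F, B3=T, B4=F, B5=T, B6=S, B7=F, B8=S, B9=T, B10=E
input #6, r=6, u=15: events B1->T, B1->T, B1->T, B1->T, B1->T, B1->F, B2->F, B3->T, B4->F, B6->S, B5->T, B8->S, B7->F, B10->S, ...; outcomes B1=T, B1=F, B2=F, B3=T, B4=F, B5=T, B6=S, B7=F, B8=S, B9=T, B10=S
input #7, r=7, u=11: events B1->T, B1->T, B1->T, B1->T, B1->T, B1->F, B2->F, B3->T, B4->F, B6->S, B5->T, B8->S, B7->F, B10->E, ...; outcomes B1=T, B1=F, B2=F, B3=T, B4=F, B5=T, B6=S, B7=F, B8=S, B9=F, B10=E, B11=T
input #8, r=9, u=11: events B1->T, B1->T, B1->T, B1->T, B1->T, B1->F, B2->F, B3->T, B4->F, B6->S, B5->T, B8->S, B7->F, B10->E, ...; outcomes B1=T, B1=F, B2=F, B3=T, B4=F, B5=T, B6=S, B7=F, B8=S, B9=F, B10=E, B11=T
input #9, r=6, u=4: events B1->T, B1->T, B1->T, B1->T, B1->T, B1->F, B2->F, B3->T, B4->F, B6->S, B5->T, B8->E, B7->F, B10->E, ...; outcomes B1=T, B1=F, B2=F, B3=T, B4=F, B5=T, B6=S, B7=F, B8=E, B9=T, B10=E
input #10, r=3, u=16: events B1->T, B1->T, B1->T, B1->T, B1->T, B1->F, B2->T, B4->F, B6->E, B5->T, B8->E, B7->T, B10->S, B9->T; outcomes B1=T, B1=F, B2=T, B4=F, B5=T, B6=E, B7=T, B8=E, B9=T, B10=S
union over the pool: B1=T, B1=F, B2=T, B2=F, B3=T, B3=F, B4=F, B5=T, B6=S, B6=E, B7=T, B7=F, B8=S, B8=E, B9=T, B9=F, B10=S, B10=E, B11=T
uncovered (3 of 22): B4=T, B5=F, B11=F

Answer: B4=T, B5=F, B11=F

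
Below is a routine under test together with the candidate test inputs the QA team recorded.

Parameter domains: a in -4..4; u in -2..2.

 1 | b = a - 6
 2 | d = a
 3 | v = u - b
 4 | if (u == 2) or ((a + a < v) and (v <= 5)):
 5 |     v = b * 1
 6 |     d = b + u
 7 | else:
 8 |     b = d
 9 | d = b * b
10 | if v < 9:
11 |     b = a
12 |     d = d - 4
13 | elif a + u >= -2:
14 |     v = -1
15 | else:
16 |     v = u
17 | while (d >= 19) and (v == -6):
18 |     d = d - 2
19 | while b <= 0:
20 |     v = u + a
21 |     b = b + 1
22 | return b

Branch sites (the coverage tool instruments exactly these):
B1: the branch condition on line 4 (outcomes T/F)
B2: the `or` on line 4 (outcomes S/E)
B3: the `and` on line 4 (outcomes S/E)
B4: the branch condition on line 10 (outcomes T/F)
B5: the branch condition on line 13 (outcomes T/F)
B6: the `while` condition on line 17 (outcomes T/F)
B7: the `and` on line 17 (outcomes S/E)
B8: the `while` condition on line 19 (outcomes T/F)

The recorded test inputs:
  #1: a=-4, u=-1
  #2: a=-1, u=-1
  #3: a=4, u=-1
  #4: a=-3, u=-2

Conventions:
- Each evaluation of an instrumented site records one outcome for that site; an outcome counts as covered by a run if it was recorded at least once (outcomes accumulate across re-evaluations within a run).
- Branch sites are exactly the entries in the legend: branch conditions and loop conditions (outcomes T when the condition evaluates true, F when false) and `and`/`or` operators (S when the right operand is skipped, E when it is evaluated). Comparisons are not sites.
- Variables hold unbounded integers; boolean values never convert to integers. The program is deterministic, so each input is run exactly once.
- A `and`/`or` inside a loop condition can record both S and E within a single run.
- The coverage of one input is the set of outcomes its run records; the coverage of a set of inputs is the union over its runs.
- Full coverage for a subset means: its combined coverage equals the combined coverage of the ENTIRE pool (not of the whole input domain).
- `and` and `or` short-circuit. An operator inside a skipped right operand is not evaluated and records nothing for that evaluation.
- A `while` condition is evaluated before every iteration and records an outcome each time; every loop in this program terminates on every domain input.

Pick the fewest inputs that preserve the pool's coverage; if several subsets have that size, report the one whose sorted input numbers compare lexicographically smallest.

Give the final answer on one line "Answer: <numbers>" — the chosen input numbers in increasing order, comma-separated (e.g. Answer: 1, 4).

run #1 (a=-4, u=-1) runs B2->E, B3->E, B1->F, B4->F, B5->F, B7->S, B6->F, B8->T, B8->T, B8->T, B8->T, B8->T, B8->F; records B1=F, B2=E, B3=E, B4=F, B5=F, B6=F, B7=S, B8=T, B8=F
run #2 (a=-1, u=-1) runs B2->E, B3->E, B1->F, B4->T, B7->S, B6->F, B8->T, B8->T, B8->F; records B1=F, B2=E, B3=E, B4=T, B6=F, B7=S, B8=T, B8=F
run #3 (a=4, u=-1) runs B2->E, B3->S, B1->F, B4->T, B7->S, B6->F, B8->F; records B1=F, B2=E, B3=S, B4=T, B6=F, B7=S, B8=F
run #4 (a=-3, u=-2) runs B2->E, B3->E, B1->F, B4->T, B7->S, B6->F, B8->T, B8->T, B8->T, B8->T, B8->F; records B1=F, B2=E, B3=E, B4=T, B6=F, B7=S, B8=T, B8=F
pool-wide coverage (11 outcomes): B1=F, B2=E, B3=S, B3=E, B4=T, B4=F, B5=F, B6=F, B7=S, B8=T, B8=F
size 1 is not enough: best union over all size-1 subsets is 9/11
inputs {1, 3} (size 2) cover everything; no size-2 subset with a lexicographically smaller index list covers all 11

Answer: 1, 3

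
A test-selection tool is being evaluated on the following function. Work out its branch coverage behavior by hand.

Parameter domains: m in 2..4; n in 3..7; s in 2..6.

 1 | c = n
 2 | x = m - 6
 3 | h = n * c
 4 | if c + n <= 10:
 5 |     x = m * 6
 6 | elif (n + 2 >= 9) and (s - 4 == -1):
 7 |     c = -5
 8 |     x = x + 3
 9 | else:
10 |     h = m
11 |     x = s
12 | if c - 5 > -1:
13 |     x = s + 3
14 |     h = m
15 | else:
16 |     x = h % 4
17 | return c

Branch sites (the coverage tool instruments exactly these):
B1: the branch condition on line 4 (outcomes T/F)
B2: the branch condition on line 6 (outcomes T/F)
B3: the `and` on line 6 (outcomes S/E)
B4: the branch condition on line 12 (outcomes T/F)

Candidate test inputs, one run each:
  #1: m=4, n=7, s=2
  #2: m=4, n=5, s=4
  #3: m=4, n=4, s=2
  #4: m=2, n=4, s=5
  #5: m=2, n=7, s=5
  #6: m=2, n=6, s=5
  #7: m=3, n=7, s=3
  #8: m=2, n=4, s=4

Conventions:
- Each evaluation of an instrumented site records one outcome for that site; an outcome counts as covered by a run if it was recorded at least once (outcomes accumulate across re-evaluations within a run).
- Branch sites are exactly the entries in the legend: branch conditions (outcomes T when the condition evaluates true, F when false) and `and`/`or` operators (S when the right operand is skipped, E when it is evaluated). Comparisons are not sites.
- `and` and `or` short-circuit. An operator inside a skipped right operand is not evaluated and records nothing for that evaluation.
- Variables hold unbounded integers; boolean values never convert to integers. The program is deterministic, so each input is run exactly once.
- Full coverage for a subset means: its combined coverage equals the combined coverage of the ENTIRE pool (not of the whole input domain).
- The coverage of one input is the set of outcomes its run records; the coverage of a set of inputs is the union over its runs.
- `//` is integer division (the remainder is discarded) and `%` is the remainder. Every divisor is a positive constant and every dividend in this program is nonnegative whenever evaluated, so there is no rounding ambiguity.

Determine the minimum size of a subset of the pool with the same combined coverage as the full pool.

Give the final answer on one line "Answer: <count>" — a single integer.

run #1 (m=4, n=7, s=2) runs B1->F, B3->E, B2->F, B4->T; records B1=F, B2=F, B3=E, B4=T
run #2 (m=4, n=5, s=4) runs B1->T, B4->T; records B1=T, B4=T
run #3 (m=4, n=4, s=2) runs B1->T, B4->F; records B1=T, B4=F
run #4 (m=2, n=4, s=5) runs B1->T, B4->F; records B1=T, B4=F
run #5 (m=2, n=7, s=5) runs B1->F, B3->E, B2->F, B4->T; records B1=F, B2=F, B3=E, B4=T
run #6 (m=2, n=6, s=5) runs B1->F, B3->S, B2->F, B4->T; records B1=F, B2=F, B3=S, B4=T
run #7 (m=3, n=7, s=3) runs B1->F, B3->E, B2->T, B4->F; records B1=F, B2=T, B3=E, B4=F
run #8 (m=2, n=4, s=4) runs B1->T, B4->F; records B1=T, B4=F
together the pool reaches 8 outcomes: B1=T, B1=F, B2=T, B2=F, B3=S, B3=E, B4=T, B4=F
every size-1 subset falls short of the 8 outcomes (best: 4/8)
every size-2 subset falls short of the 8 outcomes (best: 7/8)
inputs {2, 6, 7} (size 3) cover everything; no size-3 subset with a lexicographically smaller index list covers all 8

Answer: 3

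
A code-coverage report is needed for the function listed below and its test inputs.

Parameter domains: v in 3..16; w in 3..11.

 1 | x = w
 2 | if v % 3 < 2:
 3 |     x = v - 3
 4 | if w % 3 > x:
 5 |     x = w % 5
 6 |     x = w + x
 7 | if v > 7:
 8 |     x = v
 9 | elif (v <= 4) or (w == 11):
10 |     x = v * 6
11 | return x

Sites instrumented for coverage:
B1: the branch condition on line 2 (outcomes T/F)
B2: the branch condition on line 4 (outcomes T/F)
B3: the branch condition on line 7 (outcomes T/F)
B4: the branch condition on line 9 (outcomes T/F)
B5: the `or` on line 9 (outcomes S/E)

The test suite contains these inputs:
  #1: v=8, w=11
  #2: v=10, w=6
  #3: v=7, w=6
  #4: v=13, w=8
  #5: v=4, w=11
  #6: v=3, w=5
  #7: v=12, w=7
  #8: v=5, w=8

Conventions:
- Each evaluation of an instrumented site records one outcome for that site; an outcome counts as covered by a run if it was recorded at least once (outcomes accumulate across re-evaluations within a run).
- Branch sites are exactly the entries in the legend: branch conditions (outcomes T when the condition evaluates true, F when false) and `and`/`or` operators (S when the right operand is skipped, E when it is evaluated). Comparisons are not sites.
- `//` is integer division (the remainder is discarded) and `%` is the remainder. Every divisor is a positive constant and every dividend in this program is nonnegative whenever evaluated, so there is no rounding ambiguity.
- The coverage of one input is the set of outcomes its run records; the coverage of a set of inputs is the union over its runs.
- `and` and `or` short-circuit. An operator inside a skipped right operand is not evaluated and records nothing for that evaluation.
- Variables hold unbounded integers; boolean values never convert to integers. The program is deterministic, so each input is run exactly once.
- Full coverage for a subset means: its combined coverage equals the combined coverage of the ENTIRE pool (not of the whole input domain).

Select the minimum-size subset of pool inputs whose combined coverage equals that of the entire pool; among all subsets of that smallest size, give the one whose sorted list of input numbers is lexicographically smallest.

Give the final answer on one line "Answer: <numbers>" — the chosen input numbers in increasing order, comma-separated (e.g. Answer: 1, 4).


input #1 (v=8, w=11): covers B1=F, B2=F, B3=T
input #2 (v=10, w=6): covers B1=T, B2=F, B3=T
input #3 (v=7, w=6): covers B1=T, B2=F, B3=F, B4=F, B5=E
input #4 (v=13, w=8): covers B1=T, B2=F, B3=T
input #5 (v=4, w=11): covers B1=T, B2=T, B3=F, B4=T, B5=S
input #6 (v=3, w=5): covers B1=T, B2=T, B3=F, B4=T, B5=S
input #7 (v=12, w=7): covers B1=T, B2=F, B3=T
input #8 (v=5, w=8): covers B1=F, B2=F, B3=F, B4=F, B5=E
union over all inputs: B1=T, B1=F, B2=T, B2=F, B3=T, B3=F, B4=T, B4=F, B5=S, B5=E (10 outcomes)
checked all size-1 subsets: none covers 10 outcomes (max 5/10)
checked all size-2 subsets: none covers 10 outcomes (max 9/10)
inputs {1, 3, 5} (size 3) cover everything; no size-3 subset with a lexicographically smaller index list covers all 10
Answer: 1, 3, 5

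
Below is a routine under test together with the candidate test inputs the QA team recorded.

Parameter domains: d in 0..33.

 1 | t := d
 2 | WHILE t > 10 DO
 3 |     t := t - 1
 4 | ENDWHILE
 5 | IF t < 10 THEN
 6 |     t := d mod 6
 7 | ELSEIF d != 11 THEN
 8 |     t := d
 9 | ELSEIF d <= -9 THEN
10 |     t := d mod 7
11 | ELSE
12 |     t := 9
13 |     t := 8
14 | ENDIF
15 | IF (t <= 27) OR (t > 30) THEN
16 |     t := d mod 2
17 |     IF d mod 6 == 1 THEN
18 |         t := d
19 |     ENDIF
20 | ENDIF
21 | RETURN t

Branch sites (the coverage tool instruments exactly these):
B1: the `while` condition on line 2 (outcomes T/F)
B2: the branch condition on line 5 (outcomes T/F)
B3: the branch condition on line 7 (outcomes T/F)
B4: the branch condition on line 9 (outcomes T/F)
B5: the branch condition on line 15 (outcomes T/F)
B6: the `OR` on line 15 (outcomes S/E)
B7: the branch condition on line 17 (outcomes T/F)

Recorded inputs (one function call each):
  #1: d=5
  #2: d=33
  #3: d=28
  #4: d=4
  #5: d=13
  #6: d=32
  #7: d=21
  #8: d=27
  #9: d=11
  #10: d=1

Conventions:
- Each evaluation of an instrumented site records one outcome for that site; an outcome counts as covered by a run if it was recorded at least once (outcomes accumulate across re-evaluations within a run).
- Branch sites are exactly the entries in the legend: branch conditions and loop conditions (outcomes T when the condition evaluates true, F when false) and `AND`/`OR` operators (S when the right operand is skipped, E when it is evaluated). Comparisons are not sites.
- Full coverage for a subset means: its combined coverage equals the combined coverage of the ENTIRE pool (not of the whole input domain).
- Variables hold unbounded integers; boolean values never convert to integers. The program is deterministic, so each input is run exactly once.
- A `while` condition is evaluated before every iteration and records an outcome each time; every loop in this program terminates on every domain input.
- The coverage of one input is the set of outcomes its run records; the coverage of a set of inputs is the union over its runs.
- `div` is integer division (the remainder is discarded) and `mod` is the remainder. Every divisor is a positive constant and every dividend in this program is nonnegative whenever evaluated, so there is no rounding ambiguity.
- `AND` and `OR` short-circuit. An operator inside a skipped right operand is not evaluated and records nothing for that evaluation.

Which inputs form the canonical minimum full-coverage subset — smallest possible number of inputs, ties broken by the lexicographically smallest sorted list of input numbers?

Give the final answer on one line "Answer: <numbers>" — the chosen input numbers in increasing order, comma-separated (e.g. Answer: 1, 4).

input #1 (d=5): events B1->F, B2->T, B6->S, B5->T, B7->F; covers B1=F, B2=T, B5=T, B6=S, B7=F
input #2 (d=33): events B1->T, B1->T, B1->T, B1->T, B1->T, B1->T, B1->T, B1->T, B1->T, B1->T, B1->T, B1->T, B1->T, B1->T, ...; covers B1=T, B1=F, B2=F, B3=T, B5=T, B6=E, B7=F
input #3 (d=28): events B1->T, B1->T, B1->T, B1->T, B1->T, B1->T, B1->T, B1->T, B1->T, B1->T, B1->T, B1->T, B1->T, B1->T, ...; covers B1=T, B1=F, B2=F, B3=T, B5=F, B6=E
input #4 (d=4): events B1->F, B2->T, B6->S, B5->T, B7->F; covers B1=F, B2=T, B5=T, B6=S, B7=F
input #5 (d=13): events B1->T, B1->T, B1->T, B1->F, B2->F, B3->T, B6->S, B5->T, B7->T; covers B1=T, B1=F, B2=F, B3=T, B5=T, B6=S, B7=T
input #6 (d=32): events B1->T, B1->T, B1->T, B1->T, B1->T, B1->T, B1->T, B1->T, B1->T, B1->T, B1->T, B1->T, B1->T, B1->T, ...; covers B1=T, B1=F, B2=F, B3=T, B5=T, B6=E, B7=F
input #7 (d=21): events B1->T, B1->T, B1->T, B1->T, B1->T, B1->T, B1->T, B1->T, B1->T, B1->T, B1->T, B1->F, B2->F, B3->T, ...; covers B1=T, B1=F, B2=F, B3=T, B5=T, B6=S, B7=F
input #8 (d=27): events B1->T, B1->T, B1->T, B1->T, B1->T, B1->T, B1->T, B1->T, B1->T, B1->T, B1->T, B1->T, B1->T, B1->T, ...; covers B1=T, B1=F, B2=F, B3=T, B5=T, B6=S, B7=F
input #9 (d=11): events B1->T, B1->F, B2->F, B3->F, B4->F, B6->S, B5->T, B7->F; covers B1=T, B1=F, B2=F, B3=F, B4=F, B5=T, B6=S, B7=F
input #10 (d=1): events B1->F, B2->T, B6->S, B5->T, B7->T; covers B1=F, B2=T, B5=T, B6=S, B7=T
the full pool covers 13 outcomes: B1=T, B1=F, B2=T, B2=F, B3=T, B3=F, B4=F, B5=T, B5=F, B6=S, B6=E, B7=T, B7=F
every size-1 subset falls short of the 13 outcomes (best: 8/13)
every size-2 subset falls short of the 13 outcomes (best: 11/13)
size 3: inputs {3, 9, 10} cover all 13 outcomes, and no lexicographically smaller subset of this size does

Answer: 3, 9, 10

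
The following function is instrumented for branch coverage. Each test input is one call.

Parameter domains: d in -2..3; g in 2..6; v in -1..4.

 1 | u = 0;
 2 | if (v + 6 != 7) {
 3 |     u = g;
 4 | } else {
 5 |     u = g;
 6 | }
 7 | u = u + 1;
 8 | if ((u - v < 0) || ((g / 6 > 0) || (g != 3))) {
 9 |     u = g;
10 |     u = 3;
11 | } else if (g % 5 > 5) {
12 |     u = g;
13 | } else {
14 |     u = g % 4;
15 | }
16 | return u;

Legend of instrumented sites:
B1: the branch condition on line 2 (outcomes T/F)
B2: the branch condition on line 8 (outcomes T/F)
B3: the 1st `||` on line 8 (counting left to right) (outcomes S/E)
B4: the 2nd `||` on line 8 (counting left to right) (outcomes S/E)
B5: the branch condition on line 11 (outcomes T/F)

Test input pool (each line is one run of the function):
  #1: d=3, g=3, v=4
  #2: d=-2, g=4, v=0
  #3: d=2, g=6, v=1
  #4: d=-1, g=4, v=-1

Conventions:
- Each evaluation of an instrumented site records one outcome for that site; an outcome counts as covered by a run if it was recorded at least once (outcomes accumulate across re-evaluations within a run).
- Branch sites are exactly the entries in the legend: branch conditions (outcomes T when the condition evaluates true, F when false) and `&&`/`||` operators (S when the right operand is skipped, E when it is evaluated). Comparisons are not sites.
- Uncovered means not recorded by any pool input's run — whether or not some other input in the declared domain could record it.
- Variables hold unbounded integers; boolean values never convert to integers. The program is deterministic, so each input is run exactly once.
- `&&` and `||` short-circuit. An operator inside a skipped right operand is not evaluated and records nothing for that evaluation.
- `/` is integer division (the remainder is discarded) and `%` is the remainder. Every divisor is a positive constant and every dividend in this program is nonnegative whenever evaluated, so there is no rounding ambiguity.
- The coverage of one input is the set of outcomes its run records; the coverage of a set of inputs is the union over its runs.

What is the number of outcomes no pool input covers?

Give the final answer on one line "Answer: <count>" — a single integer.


test 1 (d=3, g=3, v=4) fires B1->T, B3->E, B4->E, B2->F, B5->F; hits B1=T, B2=F, B3=E, B4=E, B5=F
test 2 (d=-2, g=4, v=0) fires B1->T, B3->E, B4->E, B2->T; hits B1=T, B2=T, B3=E, B4=E
test 3 (d=2, g=6, v=1) fires B1->F, B3->E, B4->S, B2->T; hits B1=F, B2=T, B3=E, B4=S
test 4 (d=-1, g=4, v=-1) fires B1->T, B3->E, B4->E, B2->T; hits B1=T, B2=T, B3=E, B4=E
union over the pool: B1=T, B1=F, B2=T, B2=F, B3=E, B4=S, B4=E, B5=F
uncovered (2 of 10): B3=S, B5=T
Answer: 2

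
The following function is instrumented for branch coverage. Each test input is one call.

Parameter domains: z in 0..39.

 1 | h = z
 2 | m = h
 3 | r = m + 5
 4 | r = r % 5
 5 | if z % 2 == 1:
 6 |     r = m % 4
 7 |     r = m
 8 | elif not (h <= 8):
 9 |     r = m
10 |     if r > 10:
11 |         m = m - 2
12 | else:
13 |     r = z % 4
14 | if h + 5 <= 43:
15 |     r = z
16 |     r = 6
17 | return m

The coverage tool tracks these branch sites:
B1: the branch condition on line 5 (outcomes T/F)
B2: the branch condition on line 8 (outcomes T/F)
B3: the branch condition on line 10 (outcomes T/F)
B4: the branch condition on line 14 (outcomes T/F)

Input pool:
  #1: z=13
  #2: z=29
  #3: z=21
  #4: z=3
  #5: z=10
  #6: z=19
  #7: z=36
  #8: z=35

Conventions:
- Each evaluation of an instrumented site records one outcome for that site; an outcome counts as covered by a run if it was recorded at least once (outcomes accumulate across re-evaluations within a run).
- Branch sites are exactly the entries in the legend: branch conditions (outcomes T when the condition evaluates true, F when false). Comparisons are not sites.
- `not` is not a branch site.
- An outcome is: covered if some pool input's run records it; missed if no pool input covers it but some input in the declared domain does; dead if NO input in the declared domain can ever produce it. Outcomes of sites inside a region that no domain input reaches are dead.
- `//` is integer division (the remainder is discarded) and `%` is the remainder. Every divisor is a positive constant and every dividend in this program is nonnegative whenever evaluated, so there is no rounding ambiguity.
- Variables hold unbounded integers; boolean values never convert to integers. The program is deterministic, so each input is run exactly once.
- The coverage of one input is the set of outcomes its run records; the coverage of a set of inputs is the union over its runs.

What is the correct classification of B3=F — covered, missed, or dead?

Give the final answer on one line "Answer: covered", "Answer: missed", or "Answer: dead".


B3=F is recorded by pool input(s) 5 -> covered
Answer: covered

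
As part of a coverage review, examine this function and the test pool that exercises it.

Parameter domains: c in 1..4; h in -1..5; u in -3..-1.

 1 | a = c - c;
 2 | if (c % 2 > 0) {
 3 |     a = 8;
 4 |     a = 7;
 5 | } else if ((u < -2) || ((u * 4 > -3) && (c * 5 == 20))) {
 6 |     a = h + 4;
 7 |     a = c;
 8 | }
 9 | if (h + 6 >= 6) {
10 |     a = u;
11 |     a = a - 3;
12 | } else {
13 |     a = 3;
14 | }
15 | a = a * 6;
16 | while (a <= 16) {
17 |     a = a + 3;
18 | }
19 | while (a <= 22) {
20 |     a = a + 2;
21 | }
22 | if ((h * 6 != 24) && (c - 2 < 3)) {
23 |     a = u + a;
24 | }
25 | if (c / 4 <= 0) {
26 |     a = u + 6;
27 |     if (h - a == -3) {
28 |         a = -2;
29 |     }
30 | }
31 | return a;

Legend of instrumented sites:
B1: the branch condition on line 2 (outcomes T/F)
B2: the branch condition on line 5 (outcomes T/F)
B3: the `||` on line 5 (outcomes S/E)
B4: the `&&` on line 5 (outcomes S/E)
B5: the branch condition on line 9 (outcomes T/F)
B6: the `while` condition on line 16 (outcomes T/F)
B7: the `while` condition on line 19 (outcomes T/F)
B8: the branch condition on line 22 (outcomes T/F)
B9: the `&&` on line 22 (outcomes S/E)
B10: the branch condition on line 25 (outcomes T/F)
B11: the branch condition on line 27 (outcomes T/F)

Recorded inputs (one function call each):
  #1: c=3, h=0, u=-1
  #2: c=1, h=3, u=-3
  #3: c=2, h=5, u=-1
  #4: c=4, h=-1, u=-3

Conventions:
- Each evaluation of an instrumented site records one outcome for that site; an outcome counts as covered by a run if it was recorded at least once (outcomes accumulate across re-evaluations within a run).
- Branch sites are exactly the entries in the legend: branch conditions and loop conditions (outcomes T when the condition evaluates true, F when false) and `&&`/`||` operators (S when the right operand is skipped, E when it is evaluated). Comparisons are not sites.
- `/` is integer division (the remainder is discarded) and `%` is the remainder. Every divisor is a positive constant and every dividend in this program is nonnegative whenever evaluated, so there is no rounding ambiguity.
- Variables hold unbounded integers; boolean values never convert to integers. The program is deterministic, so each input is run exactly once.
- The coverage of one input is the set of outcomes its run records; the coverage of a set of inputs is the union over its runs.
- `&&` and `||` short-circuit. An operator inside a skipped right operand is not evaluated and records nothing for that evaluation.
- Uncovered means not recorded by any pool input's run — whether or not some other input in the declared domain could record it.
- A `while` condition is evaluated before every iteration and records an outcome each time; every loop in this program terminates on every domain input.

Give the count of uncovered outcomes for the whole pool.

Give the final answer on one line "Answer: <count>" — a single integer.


input #1, c=3, h=0, u=-1: events B1->T, B5->T, B6->T, B6->T, B6->T, B6->T, B6->T, B6->T, B6->T, B6->T, B6->T, B6->T, B6->T, B6->T, ...; outcomes B1=T, B5=T, B6=T, B6=F, B7=T, B7=F, B8=T, B9=E, B10=T, B11=F
input #2, c=1, h=3, u=-3: events B1->T, B5->T, B6->T, B6->T, B6->T, B6->T, B6->T, B6->T, B6->T, B6->T, B6->T, B6->T, B6->T, B6->T, ...; outcomes B1=T, B5=T, B6=T, B6=F, B7=T, B7=F, B8=T, B9=E, B10=T, B11=F
input #3, c=2, h=5, u=-1: events B1->F, B3->E, B4->S, B2->F, B5->T, B6->T, B6->T, B6->T, B6->T, B6->T, B6->T, B6->T, B6->T, B6->T, ...; outcomes B1=F, B2=F, B3=E, B4=S, B5=T, B6=T, B6=F, B7=T, B7=F, B8=T, B9=E, B10=T, B11=F
input #4, c=4, h=-1, u=-3: events B1->F, B3->S, B2->T, B5->F, B6->F, B7->T, B7->T, B7->T, B7->F, B9->E, B8->T, B10->F; outcomes B1=F, B2=T, B3=S, B5=F, B6=F, B7=T, B7=F, B8=T, B9=E, B10=F
union over the pool: B1=T, B1=F, B2=T, B2=F, B3=S, B3=E, B4=S, B5=T, B5=F, B6=T, B6=F, B7=T, B7=F, B8=T, B9=E, B10=T, B10=F, B11=F
uncovered (4 of 22): B4=E, B8=F, B9=S, B11=T
Answer: 4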